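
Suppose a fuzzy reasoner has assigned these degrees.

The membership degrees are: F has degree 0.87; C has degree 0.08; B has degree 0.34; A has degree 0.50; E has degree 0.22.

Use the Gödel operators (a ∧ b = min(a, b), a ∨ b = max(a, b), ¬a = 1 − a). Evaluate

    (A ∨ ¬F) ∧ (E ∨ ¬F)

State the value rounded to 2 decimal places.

¬F = 1 − 0.87 = 0.13
A ∨ ¬F = max(a, b) on (0.50, 0.13) = 0.50
¬F = 1 − 0.87 = 0.13
E ∨ ¬F = max(a, b) on (0.22, 0.13) = 0.22
(A ∨ ¬F) ∧ (E ∨ ¬F) = min(a, b) on (0.50, 0.22) = 0.22

0.22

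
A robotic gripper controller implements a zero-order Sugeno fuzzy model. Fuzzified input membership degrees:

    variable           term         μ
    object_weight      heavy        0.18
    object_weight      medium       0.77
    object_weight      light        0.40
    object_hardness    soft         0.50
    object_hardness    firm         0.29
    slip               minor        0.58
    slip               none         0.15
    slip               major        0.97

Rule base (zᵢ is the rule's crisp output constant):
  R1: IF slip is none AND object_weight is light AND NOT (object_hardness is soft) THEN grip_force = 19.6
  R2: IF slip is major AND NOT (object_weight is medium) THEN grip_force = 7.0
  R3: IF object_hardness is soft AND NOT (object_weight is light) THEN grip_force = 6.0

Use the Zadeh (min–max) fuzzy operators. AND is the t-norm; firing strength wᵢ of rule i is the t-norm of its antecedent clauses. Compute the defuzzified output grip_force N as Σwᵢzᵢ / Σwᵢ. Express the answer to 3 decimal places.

8.580

R1 (z=19.6): none=0.15, light=0.40, ¬soft=1−0.50=0.50; AND[min(a, b)] → w = 0.15
R2 (z=7.0): major=0.97, ¬medium=1−0.77=0.23; AND[min(a, b)] → w = 0.23
R3 (z=6.0): soft=0.50, ¬light=1−0.40=0.60; AND[min(a, b)] → w = 0.50
Weighted average = (0.15·19.6 + 0.23·7.0 + 0.50·6.0) / (0.15 + 0.23 + 0.50)
  = 7.5500 / 0.8800 = 8.580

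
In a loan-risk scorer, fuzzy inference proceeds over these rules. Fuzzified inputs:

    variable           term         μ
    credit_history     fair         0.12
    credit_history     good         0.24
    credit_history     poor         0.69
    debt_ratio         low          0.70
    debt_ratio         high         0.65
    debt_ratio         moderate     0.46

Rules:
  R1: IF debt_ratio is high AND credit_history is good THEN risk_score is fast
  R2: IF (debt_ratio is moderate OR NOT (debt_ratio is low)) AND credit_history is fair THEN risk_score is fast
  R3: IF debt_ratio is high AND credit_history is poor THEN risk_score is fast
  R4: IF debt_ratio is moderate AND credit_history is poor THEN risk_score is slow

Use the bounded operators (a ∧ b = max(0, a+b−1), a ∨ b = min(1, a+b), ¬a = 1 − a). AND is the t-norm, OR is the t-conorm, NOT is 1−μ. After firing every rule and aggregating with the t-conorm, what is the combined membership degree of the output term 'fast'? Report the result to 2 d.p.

R1: high=0.65, good=0.24; AND[max(0, a+b−1)] → w = 0.00
R2: (moderate=0.46 OR ¬low=1−0.70=0.30) = 0.76; AND[max(0, a+b−1)] with fair=0.12 → w = 0.00
R3: high=0.65, poor=0.69; AND[max(0, a+b−1)] → w = 0.34
R4: moderate=0.46, poor=0.69; AND[max(0, a+b−1)] → w = 0.15
Rules with consequent 'fast': {R1, R2, R3} → strengths 0.00, 0.00, 0.34
Aggregate via t-conorm [min(1, a+b)]: 0.34

0.34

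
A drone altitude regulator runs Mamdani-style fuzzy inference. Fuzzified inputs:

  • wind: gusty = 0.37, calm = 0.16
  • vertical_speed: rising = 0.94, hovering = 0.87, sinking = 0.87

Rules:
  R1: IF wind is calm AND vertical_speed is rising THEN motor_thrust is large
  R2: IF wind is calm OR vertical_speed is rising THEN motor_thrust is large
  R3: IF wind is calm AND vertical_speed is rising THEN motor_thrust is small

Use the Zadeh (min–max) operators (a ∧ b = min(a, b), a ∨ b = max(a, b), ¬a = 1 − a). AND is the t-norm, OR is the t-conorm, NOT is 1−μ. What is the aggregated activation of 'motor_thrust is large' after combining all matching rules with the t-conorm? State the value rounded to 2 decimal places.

R1: calm=0.16, rising=0.94; AND[min(a, b)] → w = 0.16
R2: calm=0.16, rising=0.94; OR[max(a, b)] → w = 0.94
R3: calm=0.16, rising=0.94; AND[min(a, b)] → w = 0.16
Rules with consequent 'large': {R1, R2} → strengths 0.16, 0.94
Aggregate via t-conorm [max(a, b)]: 0.94

0.94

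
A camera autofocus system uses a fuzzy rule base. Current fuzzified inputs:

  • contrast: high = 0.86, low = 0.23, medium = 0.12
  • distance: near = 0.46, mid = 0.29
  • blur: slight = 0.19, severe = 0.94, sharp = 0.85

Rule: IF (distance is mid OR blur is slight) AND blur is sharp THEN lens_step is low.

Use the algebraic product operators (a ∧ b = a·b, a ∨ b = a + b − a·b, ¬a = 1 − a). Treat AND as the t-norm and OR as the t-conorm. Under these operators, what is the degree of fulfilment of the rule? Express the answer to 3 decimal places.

firing strength: (mid=0.29 OR slight=0.19) = 0.4249; AND[a·b] with sharp=0.85 → w = 0.3612

0.361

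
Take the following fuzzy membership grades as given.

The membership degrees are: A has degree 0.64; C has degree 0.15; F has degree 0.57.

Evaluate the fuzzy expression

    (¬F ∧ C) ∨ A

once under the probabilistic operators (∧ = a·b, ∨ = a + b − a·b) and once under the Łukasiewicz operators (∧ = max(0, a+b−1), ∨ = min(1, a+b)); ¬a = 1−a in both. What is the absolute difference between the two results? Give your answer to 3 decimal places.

0.023

Under probabilistic:
  ¬F = 1 − 0.5700 = 0.4300
  ¬F ∧ C = a·b on (0.4300, 0.1500) = 0.0645
  (¬F ∧ C) ∨ A = a + b − a·b on (0.0645, 0.6400) = 0.6632
  → value = 0.6632
Under Łukasiewicz:
  ¬F = 1 − 0.57 = 0.43
  ¬F ∧ C = max(0, a+b−1) on (0.43, 0.15) = 0.00
  (¬F ∧ C) ∨ A = min(1, a+b) on (0.00, 0.64) = 0.64
  → value = 0.6400
|0.6632 − 0.6400| = 0.023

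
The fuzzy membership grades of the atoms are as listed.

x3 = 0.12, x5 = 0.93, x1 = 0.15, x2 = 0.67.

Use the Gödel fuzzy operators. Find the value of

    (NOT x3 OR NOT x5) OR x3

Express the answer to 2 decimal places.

NOT x3 = 1 − 0.12 = 0.88
NOT x5 = 1 − 0.93 = 0.07
NOT x3 OR NOT x5 = max(a, b) on (0.88, 0.07) = 0.88
(NOT x3 OR NOT x5) OR x3 = max(a, b) on (0.88, 0.12) = 0.88

0.88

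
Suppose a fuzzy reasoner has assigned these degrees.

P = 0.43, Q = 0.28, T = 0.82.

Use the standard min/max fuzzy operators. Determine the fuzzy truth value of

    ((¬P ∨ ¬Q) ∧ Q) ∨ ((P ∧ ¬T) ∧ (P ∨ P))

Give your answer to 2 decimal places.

0.28

¬P = 1 − 0.43 = 0.57
¬Q = 1 − 0.28 = 0.72
¬P ∨ ¬Q = max(a, b) on (0.57, 0.72) = 0.72
(¬P ∨ ¬Q) ∧ Q = min(a, b) on (0.72, 0.28) = 0.28
¬T = 1 − 0.82 = 0.18
P ∧ ¬T = min(a, b) on (0.43, 0.18) = 0.18
P ∨ P = max(a, b) on (0.43, 0.43) = 0.43
(P ∧ ¬T) ∧ (P ∨ P) = min(a, b) on (0.18, 0.43) = 0.18
((¬P ∨ ¬Q) ∧ Q) ∨ ((P ∧ ¬T) ∧ (P ∨ P)) = max(a, b) on (0.28, 0.18) = 0.28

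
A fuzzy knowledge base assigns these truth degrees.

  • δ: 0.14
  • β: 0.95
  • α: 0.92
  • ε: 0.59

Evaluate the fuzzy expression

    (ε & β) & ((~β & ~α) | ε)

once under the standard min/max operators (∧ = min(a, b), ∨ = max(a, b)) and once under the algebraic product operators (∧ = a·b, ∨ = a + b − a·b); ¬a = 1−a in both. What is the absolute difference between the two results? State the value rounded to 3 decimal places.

Under standard min/max:
  ε & β = min(a, b) on (0.59, 0.95) = 0.59
  ~β = 1 − 0.95 = 0.05
  ~α = 1 − 0.92 = 0.08
  ~β & ~α = min(a, b) on (0.05, 0.08) = 0.05
  (~β & ~α) | ε = max(a, b) on (0.05, 0.59) = 0.59
  (ε & β) & ((~β & ~α) | ε) = min(a, b) on (0.59, 0.59) = 0.59
  → value = 0.5900
Under algebraic product:
  ε & β = a·b on (0.5900, 0.9500) = 0.5605
  ~β = 1 − 0.9500 = 0.0500
  ~α = 1 − 0.9200 = 0.0800
  ~β & ~α = a·b on (0.0500, 0.0800) = 0.0040
  (~β & ~α) | ε = a + b − a·b on (0.0040, 0.5900) = 0.5916
  (ε & β) & ((~β & ~α) | ε) = a·b on (0.5605, 0.5916) = 0.3316
  → value = 0.3316
|0.5900 − 0.3316| = 0.258

0.258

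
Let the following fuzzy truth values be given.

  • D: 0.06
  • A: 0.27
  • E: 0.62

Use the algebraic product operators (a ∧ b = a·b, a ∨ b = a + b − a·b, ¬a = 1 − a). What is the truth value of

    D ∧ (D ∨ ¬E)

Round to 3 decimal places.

¬E = 1 − 0.6200 = 0.3800
D ∨ ¬E = a + b − a·b on (0.0600, 0.3800) = 0.4172
D ∧ (D ∨ ¬E) = a·b on (0.0600, 0.4172) = 0.0250

0.025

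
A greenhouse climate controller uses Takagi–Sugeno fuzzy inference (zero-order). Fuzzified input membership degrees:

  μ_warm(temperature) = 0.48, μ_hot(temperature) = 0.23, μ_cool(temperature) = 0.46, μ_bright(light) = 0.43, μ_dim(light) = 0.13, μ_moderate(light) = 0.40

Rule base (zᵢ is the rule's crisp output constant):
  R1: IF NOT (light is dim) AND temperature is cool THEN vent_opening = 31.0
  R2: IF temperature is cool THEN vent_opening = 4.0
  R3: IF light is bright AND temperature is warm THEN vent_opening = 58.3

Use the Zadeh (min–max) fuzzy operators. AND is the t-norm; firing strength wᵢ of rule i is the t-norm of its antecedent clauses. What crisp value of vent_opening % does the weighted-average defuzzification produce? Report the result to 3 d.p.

R1 (z=31.0): ¬dim=1−0.13=0.87, cool=0.46; AND[min(a, b)] → w = 0.46
R2 (z=4.0): cool=0.46 → w = 0.46
R3 (z=58.3): bright=0.43, warm=0.48; AND[min(a, b)] → w = 0.43
Weighted average = (0.46·31.0 + 0.46·4.0 + 0.43·58.3) / (0.46 + 0.46 + 0.43)
  = 41.1690 / 1.3500 = 30.496

30.496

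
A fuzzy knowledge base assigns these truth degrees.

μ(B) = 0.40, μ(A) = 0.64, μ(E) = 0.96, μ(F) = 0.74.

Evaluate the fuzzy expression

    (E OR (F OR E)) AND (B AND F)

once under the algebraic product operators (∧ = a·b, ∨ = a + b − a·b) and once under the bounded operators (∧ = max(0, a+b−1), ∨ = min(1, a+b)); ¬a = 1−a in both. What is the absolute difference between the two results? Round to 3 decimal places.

0.156

Under algebraic product:
  F OR E = a + b − a·b on (0.7400, 0.9600) = 0.9896
  E OR (F OR E) = a + b − a·b on (0.9600, 0.9896) = 0.9996
  B AND F = a·b on (0.4000, 0.7400) = 0.2960
  (E OR (F OR E)) AND (B AND F) = a·b on (0.9996, 0.2960) = 0.2959
  → value = 0.2959
Under bounded:
  F OR E = min(1, a+b) on (0.74, 0.96) = 1.00
  E OR (F OR E) = min(1, a+b) on (0.96, 1.00) = 1.00
  B AND F = max(0, a+b−1) on (0.40, 0.74) = 0.14
  (E OR (F OR E)) AND (B AND F) = max(0, a+b−1) on (1.00, 0.14) = 0.14
  → value = 0.1400
|0.2959 − 0.1400| = 0.156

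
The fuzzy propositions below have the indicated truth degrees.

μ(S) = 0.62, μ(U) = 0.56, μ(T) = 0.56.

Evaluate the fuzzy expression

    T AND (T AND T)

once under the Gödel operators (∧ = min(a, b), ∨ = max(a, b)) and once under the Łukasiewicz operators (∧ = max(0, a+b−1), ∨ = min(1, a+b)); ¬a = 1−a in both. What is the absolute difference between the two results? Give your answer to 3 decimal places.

Under Gödel:
  T AND T = min(a, b) on (0.56, 0.56) = 0.56
  T AND (T AND T) = min(a, b) on (0.56, 0.56) = 0.56
  → value = 0.5600
Under Łukasiewicz:
  T AND T = max(0, a+b−1) on (0.56, 0.56) = 0.12
  T AND (T AND T) = max(0, a+b−1) on (0.56, 0.12) = 0.00
  → value = 0.0000
|0.5600 − 0.0000| = 0.560

0.560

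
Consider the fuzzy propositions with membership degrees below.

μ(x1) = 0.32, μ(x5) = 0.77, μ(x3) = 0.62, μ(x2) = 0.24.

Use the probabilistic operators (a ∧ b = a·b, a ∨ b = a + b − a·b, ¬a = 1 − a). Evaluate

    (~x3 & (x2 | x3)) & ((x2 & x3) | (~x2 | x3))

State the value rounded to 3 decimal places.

0.249

~x3 = 1 − 0.6200 = 0.3800
x2 | x3 = a + b − a·b on (0.2400, 0.6200) = 0.7112
~x3 & (x2 | x3) = a·b on (0.3800, 0.7112) = 0.2703
x2 & x3 = a·b on (0.2400, 0.6200) = 0.1488
~x2 = 1 − 0.2400 = 0.7600
~x2 | x3 = a + b − a·b on (0.7600, 0.6200) = 0.9088
(x2 & x3) | (~x2 | x3) = a + b − a·b on (0.1488, 0.9088) = 0.9224
(~x3 & (x2 | x3)) & ((x2 & x3) | (~x2 | x3)) = a·b on (0.2703, 0.9224) = 0.2493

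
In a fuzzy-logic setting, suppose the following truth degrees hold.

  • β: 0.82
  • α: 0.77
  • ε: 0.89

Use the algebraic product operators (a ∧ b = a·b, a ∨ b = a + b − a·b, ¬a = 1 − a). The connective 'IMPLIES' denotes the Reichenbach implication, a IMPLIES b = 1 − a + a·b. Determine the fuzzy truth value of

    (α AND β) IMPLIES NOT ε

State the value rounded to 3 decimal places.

α AND β = a·b on (0.7700, 0.8200) = 0.6314
NOT ε = 1 − 0.8900 = 0.1100
(α AND β) IMPLIES NOT ε  [Reichenbach: 1 − a + a·b] with a=0.6314, b=0.1100 → 0.4381

0.438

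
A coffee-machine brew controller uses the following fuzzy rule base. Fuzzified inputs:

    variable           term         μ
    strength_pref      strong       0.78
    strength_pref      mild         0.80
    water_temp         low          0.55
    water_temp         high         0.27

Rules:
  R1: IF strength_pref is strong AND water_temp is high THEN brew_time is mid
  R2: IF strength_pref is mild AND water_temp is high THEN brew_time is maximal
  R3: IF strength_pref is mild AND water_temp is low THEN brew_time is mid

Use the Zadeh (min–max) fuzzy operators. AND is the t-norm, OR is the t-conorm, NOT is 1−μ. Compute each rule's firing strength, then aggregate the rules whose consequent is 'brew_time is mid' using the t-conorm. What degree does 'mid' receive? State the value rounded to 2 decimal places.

0.55

R1: strong=0.78, high=0.27; AND[min(a, b)] → w = 0.27
R2: mild=0.80, high=0.27; AND[min(a, b)] → w = 0.27
R3: mild=0.80, low=0.55; AND[min(a, b)] → w = 0.55
Rules with consequent 'mid': {R1, R3} → strengths 0.27, 0.55
Aggregate via t-conorm [max(a, b)]: 0.55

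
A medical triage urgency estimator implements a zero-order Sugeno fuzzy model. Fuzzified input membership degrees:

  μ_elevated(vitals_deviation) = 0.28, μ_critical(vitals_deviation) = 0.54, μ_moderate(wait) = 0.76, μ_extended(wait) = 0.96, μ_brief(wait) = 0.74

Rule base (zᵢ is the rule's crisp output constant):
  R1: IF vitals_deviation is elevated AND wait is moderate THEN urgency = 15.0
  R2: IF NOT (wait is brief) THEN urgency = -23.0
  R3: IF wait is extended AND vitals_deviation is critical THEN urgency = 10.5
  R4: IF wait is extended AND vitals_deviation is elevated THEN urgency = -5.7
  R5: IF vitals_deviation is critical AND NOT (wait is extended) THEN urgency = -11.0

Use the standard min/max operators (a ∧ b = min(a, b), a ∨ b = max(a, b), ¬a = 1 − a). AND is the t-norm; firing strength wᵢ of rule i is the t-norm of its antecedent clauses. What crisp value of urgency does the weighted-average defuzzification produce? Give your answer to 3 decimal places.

R1 (z=15.0): elevated=0.28, moderate=0.76; AND[min(a, b)] → w = 0.28
R2 (z=-23.0): ¬brief=1−0.74=0.26 → w = 0.26
R3 (z=10.5): extended=0.96, critical=0.54; AND[min(a, b)] → w = 0.54
R4 (z=-5.7): extended=0.96, elevated=0.28; AND[min(a, b)] → w = 0.28
R5 (z=-11.0): critical=0.54, ¬extended=1−0.96=0.04; AND[min(a, b)] → w = 0.04
Weighted average = (0.28·15.0 + 0.26·-23.0 + 0.54·10.5 + 0.28·-5.7 + 0.04·-11.0) / (0.28 + 0.26 + 0.54 + 0.28 + 0.04)
  = 1.8540 / 1.4000 = 1.324

1.324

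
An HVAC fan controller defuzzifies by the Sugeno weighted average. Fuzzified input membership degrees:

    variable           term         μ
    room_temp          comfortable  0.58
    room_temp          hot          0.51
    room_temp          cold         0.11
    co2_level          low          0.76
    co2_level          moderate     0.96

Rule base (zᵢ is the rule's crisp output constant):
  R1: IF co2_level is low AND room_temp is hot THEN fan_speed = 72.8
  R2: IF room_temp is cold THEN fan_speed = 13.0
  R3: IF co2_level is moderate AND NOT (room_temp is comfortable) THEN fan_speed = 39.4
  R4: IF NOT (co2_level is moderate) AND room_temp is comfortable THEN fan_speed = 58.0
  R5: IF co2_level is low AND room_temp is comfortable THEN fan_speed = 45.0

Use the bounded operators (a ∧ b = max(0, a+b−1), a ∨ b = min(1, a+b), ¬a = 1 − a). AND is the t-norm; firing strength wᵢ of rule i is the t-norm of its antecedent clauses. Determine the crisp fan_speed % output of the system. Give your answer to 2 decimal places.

R1 (z=72.8): low=0.76, hot=0.51; AND[max(0, a+b−1)] → w = 0.27
R2 (z=13.0): cold=0.11 → w = 0.11
R3 (z=39.4): moderate=0.96, ¬comfortable=1−0.58=0.42; AND[max(0, a+b−1)] → w = 0.38
R4 (z=58.0): ¬moderate=1−0.96=0.04, comfortable=0.58; AND[max(0, a+b−1)] → w = 0.00
R5 (z=45.0): low=0.76, comfortable=0.58; AND[max(0, a+b−1)] → w = 0.34
Weighted average = (0.27·72.8 + 0.11·13.0 + 0.38·39.4 + 0.00·58.0 + 0.34·45.0) / (0.27 + 0.11 + 0.38 + 0.00 + 0.34)
  = 51.3580 / 1.1000 = 46.69

46.69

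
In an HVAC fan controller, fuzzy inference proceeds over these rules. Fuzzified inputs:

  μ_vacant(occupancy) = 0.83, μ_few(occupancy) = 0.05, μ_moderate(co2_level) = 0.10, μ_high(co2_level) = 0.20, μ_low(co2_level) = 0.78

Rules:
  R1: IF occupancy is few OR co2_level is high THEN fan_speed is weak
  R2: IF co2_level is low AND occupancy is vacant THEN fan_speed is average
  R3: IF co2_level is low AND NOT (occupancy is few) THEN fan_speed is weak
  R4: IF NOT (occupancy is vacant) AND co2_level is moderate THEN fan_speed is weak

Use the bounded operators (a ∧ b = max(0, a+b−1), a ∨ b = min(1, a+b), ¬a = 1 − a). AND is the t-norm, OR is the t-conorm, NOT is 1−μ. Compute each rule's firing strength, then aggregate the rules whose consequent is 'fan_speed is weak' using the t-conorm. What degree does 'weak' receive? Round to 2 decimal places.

R1: few=0.05, high=0.20; OR[min(1, a+b)] → w = 0.25
R2: low=0.78, vacant=0.83; AND[max(0, a+b−1)] → w = 0.61
R3: low=0.78, ¬few=1−0.05=0.95; AND[max(0, a+b−1)] → w = 0.73
R4: ¬vacant=1−0.83=0.17, moderate=0.10; AND[max(0, a+b−1)] → w = 0.00
Rules with consequent 'weak': {R1, R3, R4} → strengths 0.25, 0.73, 0.00
Aggregate via t-conorm [min(1, a+b)]: 0.98

0.98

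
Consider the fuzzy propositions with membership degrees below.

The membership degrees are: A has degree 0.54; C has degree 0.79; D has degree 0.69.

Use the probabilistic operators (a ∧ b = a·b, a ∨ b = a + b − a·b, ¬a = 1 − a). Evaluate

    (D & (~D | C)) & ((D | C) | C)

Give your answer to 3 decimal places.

0.582

~D = 1 − 0.6900 = 0.3100
~D | C = a + b − a·b on (0.3100, 0.7900) = 0.8551
D & (~D | C) = a·b on (0.6900, 0.8551) = 0.5900
D | C = a + b − a·b on (0.6900, 0.7900) = 0.9349
(D | C) | C = a + b − a·b on (0.9349, 0.7900) = 0.9863
(D & (~D | C)) & ((D | C) | C) = a·b on (0.5900, 0.9863) = 0.5820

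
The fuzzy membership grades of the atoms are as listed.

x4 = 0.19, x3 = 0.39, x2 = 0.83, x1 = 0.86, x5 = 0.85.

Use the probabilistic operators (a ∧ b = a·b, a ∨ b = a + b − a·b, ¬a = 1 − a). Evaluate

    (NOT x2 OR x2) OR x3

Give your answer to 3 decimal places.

0.914

NOT x2 = 1 − 0.8300 = 0.1700
NOT x2 OR x2 = a + b − a·b on (0.1700, 0.8300) = 0.8589
(NOT x2 OR x2) OR x3 = a + b − a·b on (0.8589, 0.3900) = 0.9139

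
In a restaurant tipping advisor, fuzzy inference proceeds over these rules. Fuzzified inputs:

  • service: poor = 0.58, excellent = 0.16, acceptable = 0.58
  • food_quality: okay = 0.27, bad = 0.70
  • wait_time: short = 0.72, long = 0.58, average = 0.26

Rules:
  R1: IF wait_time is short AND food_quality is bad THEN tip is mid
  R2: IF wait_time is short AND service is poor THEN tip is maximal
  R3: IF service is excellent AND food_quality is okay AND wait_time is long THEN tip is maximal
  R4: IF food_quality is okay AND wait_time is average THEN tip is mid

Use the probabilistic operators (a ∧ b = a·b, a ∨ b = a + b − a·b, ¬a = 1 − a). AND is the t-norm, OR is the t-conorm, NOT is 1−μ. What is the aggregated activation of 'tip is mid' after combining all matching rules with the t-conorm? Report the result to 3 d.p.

R1: short=0.72, bad=0.70; AND[a·b] → w = 0.5040
R2: short=0.72, poor=0.58; AND[a·b] → w = 0.4176
R3: excellent=0.16, okay=0.27, long=0.58; AND[a·b] → w = 0.0251
R4: okay=0.27, average=0.26; AND[a·b] → w = 0.0702
Rules with consequent 'mid': {R1, R4} → strengths 0.5040, 0.0702
Aggregate via t-conorm [a + b − a·b]: 0.5388

0.539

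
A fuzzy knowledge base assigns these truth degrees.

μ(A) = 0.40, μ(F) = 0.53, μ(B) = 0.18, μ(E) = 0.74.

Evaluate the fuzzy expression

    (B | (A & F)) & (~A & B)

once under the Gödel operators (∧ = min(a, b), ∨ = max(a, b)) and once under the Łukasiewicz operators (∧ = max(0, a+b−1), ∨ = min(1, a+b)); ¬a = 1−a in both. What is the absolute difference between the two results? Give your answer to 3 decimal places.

0.180

Under Gödel:
  A & F = min(a, b) on (0.40, 0.53) = 0.40
  B | (A & F) = max(a, b) on (0.18, 0.40) = 0.40
  ~A = 1 − 0.40 = 0.60
  ~A & B = min(a, b) on (0.60, 0.18) = 0.18
  (B | (A & F)) & (~A & B) = min(a, b) on (0.40, 0.18) = 0.18
  → value = 0.1800
Under Łukasiewicz:
  A & F = max(0, a+b−1) on (0.40, 0.53) = 0.00
  B | (A & F) = min(1, a+b) on (0.18, 0.00) = 0.18
  ~A = 1 − 0.40 = 0.60
  ~A & B = max(0, a+b−1) on (0.60, 0.18) = 0.00
  (B | (A & F)) & (~A & B) = max(0, a+b−1) on (0.18, 0.00) = 0.00
  → value = 0.0000
|0.1800 − 0.0000| = 0.180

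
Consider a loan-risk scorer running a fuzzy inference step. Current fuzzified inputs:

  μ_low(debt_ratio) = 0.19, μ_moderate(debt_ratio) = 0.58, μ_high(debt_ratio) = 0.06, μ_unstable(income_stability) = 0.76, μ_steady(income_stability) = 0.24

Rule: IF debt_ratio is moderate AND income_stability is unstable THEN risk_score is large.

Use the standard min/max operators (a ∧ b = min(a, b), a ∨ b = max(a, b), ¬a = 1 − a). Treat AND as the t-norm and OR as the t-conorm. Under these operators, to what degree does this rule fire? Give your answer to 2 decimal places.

firing strength: moderate=0.58, unstable=0.76; AND[min(a, b)] → w = 0.58

0.58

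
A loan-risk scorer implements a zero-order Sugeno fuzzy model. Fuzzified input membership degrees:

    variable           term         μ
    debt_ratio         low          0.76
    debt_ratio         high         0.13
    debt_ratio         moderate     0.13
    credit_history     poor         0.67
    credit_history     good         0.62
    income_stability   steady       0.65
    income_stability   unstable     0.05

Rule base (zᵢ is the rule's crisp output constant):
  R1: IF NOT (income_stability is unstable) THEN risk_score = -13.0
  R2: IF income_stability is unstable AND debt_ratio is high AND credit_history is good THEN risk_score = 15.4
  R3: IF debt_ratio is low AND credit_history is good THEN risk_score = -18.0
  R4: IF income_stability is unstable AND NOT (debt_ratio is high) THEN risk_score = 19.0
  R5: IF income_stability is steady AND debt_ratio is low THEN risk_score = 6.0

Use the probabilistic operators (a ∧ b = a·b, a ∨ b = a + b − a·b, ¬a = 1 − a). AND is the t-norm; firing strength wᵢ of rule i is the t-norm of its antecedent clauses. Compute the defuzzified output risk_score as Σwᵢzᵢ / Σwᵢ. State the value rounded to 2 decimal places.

R1 (z=-13.0): ¬unstable=1−0.05=0.95 → w = 0.9500
R2 (z=15.4): unstable=0.05, high=0.13, good=0.62; AND[a·b] → w = 0.0040
R3 (z=-18.0): low=0.76, good=0.62; AND[a·b] → w = 0.4712
R4 (z=19.0): unstable=0.05, ¬high=1−0.13=0.87; AND[a·b] → w = 0.0435
R5 (z=6.0): steady=0.65, low=0.76; AND[a·b] → w = 0.4940
Weighted average = (0.9500·-13.0 + 0.0040·15.4 + 0.4712·-18.0 + 0.0435·19.0 + 0.4940·6.0) / (0.9500 + 0.0040 + 0.4712 + 0.0435 + 0.4940)
  = -16.9790 / 1.9627 = -8.65

-8.65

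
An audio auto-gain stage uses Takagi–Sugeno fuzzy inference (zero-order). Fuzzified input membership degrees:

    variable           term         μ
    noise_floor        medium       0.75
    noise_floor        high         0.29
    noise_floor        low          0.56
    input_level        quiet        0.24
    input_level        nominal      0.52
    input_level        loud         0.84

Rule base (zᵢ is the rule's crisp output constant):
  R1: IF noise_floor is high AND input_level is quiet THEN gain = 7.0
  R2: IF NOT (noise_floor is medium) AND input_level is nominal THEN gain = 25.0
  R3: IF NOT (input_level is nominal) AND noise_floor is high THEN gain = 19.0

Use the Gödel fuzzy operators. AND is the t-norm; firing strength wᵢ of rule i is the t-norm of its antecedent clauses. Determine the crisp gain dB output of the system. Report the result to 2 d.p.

17.23

R1 (z=7.0): high=0.29, quiet=0.24; AND[min(a, b)] → w = 0.24
R2 (z=25.0): ¬medium=1−0.75=0.25, nominal=0.52; AND[min(a, b)] → w = 0.25
R3 (z=19.0): ¬nominal=1−0.52=0.48, high=0.29; AND[min(a, b)] → w = 0.29
Weighted average = (0.24·7.0 + 0.25·25.0 + 0.29·19.0) / (0.24 + 0.25 + 0.29)
  = 13.4400 / 0.7800 = 17.23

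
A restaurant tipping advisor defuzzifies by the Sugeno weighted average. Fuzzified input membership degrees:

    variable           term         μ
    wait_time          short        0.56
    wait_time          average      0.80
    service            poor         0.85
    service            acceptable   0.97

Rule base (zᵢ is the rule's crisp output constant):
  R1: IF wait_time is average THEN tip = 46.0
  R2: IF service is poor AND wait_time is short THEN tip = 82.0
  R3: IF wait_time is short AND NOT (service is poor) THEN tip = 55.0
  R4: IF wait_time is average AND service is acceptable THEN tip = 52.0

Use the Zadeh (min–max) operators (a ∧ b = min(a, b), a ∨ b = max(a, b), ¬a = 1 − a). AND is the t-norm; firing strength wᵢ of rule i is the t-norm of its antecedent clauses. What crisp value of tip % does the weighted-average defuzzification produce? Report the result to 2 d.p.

57.39

R1 (z=46.0): average=0.80 → w = 0.80
R2 (z=82.0): poor=0.85, short=0.56; AND[min(a, b)] → w = 0.56
R3 (z=55.0): short=0.56, ¬poor=1−0.85=0.15; AND[min(a, b)] → w = 0.15
R4 (z=52.0): average=0.80, acceptable=0.97; AND[min(a, b)] → w = 0.80
Weighted average = (0.80·46.0 + 0.56·82.0 + 0.15·55.0 + 0.80·52.0) / (0.80 + 0.56 + 0.15 + 0.80)
  = 132.5700 / 2.3100 = 57.39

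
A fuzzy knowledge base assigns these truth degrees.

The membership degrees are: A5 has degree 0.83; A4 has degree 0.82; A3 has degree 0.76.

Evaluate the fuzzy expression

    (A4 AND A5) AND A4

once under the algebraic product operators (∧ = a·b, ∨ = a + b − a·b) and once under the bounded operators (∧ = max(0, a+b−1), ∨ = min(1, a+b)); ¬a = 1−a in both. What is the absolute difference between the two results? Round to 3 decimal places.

0.088

Under algebraic product:
  A4 AND A5 = a·b on (0.8200, 0.8300) = 0.6806
  (A4 AND A5) AND A4 = a·b on (0.6806, 0.8200) = 0.5581
  → value = 0.5581
Under bounded:
  A4 AND A5 = max(0, a+b−1) on (0.82, 0.83) = 0.65
  (A4 AND A5) AND A4 = max(0, a+b−1) on (0.65, 0.82) = 0.47
  → value = 0.4700
|0.5581 − 0.4700| = 0.088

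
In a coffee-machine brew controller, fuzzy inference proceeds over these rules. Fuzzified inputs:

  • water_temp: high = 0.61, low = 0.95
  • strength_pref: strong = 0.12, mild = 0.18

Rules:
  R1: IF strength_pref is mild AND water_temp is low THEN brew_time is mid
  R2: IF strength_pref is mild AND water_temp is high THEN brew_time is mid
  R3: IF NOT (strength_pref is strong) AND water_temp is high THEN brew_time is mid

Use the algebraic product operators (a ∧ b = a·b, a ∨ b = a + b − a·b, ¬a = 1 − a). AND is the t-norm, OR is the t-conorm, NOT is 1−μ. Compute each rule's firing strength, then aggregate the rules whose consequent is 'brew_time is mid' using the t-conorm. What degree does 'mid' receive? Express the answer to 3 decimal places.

0.658

R1: mild=0.18, low=0.95; AND[a·b] → w = 0.1710
R2: mild=0.18, high=0.61; AND[a·b] → w = 0.1098
R3: ¬strong=1−0.12=0.88, high=0.61; AND[a·b] → w = 0.5368
Rules with consequent 'mid': {R1, R2, R3} → strengths 0.1710, 0.1098, 0.5368
Aggregate via t-conorm [a + b − a·b]: 0.6582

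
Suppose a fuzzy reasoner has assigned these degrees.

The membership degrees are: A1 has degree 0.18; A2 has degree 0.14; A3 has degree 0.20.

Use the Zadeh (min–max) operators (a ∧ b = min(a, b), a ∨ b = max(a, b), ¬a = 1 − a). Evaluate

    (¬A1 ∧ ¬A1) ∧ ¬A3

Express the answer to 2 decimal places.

¬A1 = 1 − 0.18 = 0.82
¬A1 = 1 − 0.18 = 0.82
¬A1 ∧ ¬A1 = min(a, b) on (0.82, 0.82) = 0.82
¬A3 = 1 − 0.20 = 0.80
(¬A1 ∧ ¬A1) ∧ ¬A3 = min(a, b) on (0.82, 0.80) = 0.80

0.80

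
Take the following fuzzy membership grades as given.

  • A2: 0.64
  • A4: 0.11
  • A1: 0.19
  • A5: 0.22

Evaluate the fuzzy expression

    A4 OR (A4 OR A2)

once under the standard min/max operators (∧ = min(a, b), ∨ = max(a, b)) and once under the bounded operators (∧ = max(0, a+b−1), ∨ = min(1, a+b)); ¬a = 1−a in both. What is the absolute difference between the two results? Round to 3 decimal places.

Under standard min/max:
  A4 OR A2 = max(a, b) on (0.11, 0.64) = 0.64
  A4 OR (A4 OR A2) = max(a, b) on (0.11, 0.64) = 0.64
  → value = 0.6400
Under bounded:
  A4 OR A2 = min(1, a+b) on (0.11, 0.64) = 0.75
  A4 OR (A4 OR A2) = min(1, a+b) on (0.11, 0.75) = 0.86
  → value = 0.8600
|0.6400 − 0.8600| = 0.220

0.220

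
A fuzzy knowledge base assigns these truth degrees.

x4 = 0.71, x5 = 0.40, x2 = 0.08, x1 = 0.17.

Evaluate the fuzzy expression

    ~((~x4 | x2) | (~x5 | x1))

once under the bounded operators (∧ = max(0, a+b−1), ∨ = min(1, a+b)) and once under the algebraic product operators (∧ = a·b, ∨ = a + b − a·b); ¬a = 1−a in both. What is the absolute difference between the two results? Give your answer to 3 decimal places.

0.217

Under bounded:
  ~x4 = 1 − 0.71 = 0.29
  ~x4 | x2 = min(1, a+b) on (0.29, 0.08) = 0.37
  ~x5 = 1 − 0.40 = 0.60
  ~x5 | x1 = min(1, a+b) on (0.60, 0.17) = 0.77
  (~x4 | x2) | (~x5 | x1) = min(1, a+b) on (0.37, 0.77) = 1.00
  ~((~x4 | x2) | (~x5 | x1)) = 1 − 1.00 = 0.00
  → value = 0.0000
Under algebraic product:
  ~x4 = 1 − 0.7100 = 0.2900
  ~x4 | x2 = a + b − a·b on (0.2900, 0.0800) = 0.3468
  ~x5 = 1 − 0.4000 = 0.6000
  ~x5 | x1 = a + b − a·b on (0.6000, 0.1700) = 0.6680
  (~x4 | x2) | (~x5 | x1) = a + b − a·b on (0.3468, 0.6680) = 0.7831
  ~((~x4 | x2) | (~x5 | x1)) = 1 − 0.7831 = 0.2169
  → value = 0.2169
|0.0000 − 0.2169| = 0.217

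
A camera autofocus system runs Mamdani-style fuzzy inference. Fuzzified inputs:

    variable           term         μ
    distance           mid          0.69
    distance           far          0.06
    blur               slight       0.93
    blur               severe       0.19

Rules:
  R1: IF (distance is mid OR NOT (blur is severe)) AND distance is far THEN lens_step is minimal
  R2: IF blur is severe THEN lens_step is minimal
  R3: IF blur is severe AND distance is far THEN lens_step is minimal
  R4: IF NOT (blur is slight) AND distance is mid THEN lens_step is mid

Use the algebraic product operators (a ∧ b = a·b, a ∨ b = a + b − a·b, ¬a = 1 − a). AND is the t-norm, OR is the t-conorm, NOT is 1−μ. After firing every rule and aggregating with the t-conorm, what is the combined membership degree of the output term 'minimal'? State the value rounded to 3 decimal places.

0.244

R1: (mid=0.69 OR ¬severe=1−0.19=0.81) = 0.9411; AND[a·b] with far=0.06 → w = 0.0565
R2: severe=0.19 → w = 0.1900
R3: severe=0.19, far=0.06; AND[a·b] → w = 0.0114
R4: ¬slight=1−0.93=0.07, mid=0.69; AND[a·b] → w = 0.0483
Rules with consequent 'minimal': {R1, R2, R3} → strengths 0.0565, 0.1900, 0.0114
Aggregate via t-conorm [a + b − a·b]: 0.2445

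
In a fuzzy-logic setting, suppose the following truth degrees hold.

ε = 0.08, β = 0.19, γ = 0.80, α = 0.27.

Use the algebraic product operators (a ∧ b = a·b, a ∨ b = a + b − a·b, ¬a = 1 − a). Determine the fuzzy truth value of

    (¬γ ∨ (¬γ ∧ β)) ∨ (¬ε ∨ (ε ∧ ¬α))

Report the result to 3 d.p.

¬γ = 1 − 0.8000 = 0.2000
¬γ = 1 − 0.8000 = 0.2000
¬γ ∧ β = a·b on (0.2000, 0.1900) = 0.0380
¬γ ∨ (¬γ ∧ β) = a + b − a·b on (0.2000, 0.0380) = 0.2304
¬ε = 1 − 0.0800 = 0.9200
¬α = 1 − 0.2700 = 0.7300
ε ∧ ¬α = a·b on (0.0800, 0.7300) = 0.0584
¬ε ∨ (ε ∧ ¬α) = a + b − a·b on (0.9200, 0.0584) = 0.9247
(¬γ ∨ (¬γ ∧ β)) ∨ (¬ε ∨ (ε ∧ ¬α)) = a + b − a·b on (0.2304, 0.9247) = 0.9420

0.942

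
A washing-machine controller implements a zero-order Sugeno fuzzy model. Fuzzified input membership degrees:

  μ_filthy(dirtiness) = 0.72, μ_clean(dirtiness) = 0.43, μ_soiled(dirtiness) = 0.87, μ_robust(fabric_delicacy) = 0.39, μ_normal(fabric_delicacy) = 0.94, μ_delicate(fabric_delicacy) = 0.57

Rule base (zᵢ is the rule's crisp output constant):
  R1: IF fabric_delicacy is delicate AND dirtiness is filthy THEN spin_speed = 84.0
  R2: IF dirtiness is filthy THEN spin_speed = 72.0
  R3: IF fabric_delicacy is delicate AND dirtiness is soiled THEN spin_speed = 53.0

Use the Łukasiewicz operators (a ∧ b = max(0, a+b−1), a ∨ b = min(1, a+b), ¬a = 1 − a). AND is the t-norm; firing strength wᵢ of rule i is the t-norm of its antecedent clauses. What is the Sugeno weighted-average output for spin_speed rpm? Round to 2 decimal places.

R1 (z=84.0): delicate=0.57, filthy=0.72; AND[max(0, a+b−1)] → w = 0.29
R2 (z=72.0): filthy=0.72 → w = 0.72
R3 (z=53.0): delicate=0.57, soiled=0.87; AND[max(0, a+b−1)] → w = 0.44
Weighted average = (0.29·84.0 + 0.72·72.0 + 0.44·53.0) / (0.29 + 0.72 + 0.44)
  = 99.5200 / 1.4500 = 68.63

68.63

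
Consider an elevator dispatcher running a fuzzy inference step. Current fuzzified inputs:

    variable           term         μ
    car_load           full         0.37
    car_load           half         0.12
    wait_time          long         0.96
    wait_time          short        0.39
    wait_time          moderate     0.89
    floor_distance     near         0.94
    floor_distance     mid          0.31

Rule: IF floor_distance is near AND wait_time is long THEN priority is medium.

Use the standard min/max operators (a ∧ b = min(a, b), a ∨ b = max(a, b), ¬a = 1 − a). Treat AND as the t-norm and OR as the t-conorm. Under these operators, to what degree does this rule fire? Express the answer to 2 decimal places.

firing strength: near=0.94, long=0.96; AND[min(a, b)] → w = 0.94

0.94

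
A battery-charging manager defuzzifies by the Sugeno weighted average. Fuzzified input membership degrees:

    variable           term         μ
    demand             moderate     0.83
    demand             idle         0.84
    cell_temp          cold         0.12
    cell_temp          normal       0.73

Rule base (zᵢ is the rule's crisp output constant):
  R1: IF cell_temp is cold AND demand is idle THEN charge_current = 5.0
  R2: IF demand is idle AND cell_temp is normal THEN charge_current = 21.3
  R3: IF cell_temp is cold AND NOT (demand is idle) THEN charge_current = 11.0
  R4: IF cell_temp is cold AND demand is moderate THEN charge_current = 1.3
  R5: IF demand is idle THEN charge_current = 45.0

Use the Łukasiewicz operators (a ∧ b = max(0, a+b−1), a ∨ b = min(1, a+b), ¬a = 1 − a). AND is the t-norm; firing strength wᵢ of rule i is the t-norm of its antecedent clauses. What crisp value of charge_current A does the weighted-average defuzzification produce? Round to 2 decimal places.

35.42

R1 (z=5.0): cold=0.12, idle=0.84; AND[max(0, a+b−1)] → w = 0.00
R2 (z=21.3): idle=0.84, normal=0.73; AND[max(0, a+b−1)] → w = 0.57
R3 (z=11.0): cold=0.12, ¬idle=1−0.84=0.16; AND[max(0, a+b−1)] → w = 0.00
R4 (z=1.3): cold=0.12, moderate=0.83; AND[max(0, a+b−1)] → w = 0.00
R5 (z=45.0): idle=0.84 → w = 0.84
Weighted average = (0.00·5.0 + 0.57·21.3 + 0.00·11.0 + 0.00·1.3 + 0.84·45.0) / (0.00 + 0.57 + 0.00 + 0.00 + 0.84)
  = 49.9410 / 1.4100 = 35.42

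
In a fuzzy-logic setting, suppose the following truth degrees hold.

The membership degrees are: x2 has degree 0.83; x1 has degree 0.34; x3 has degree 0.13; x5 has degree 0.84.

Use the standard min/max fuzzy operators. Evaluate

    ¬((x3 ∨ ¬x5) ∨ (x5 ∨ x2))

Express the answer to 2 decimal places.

¬x5 = 1 − 0.84 = 0.16
x3 ∨ ¬x5 = max(a, b) on (0.13, 0.16) = 0.16
x5 ∨ x2 = max(a, b) on (0.84, 0.83) = 0.84
(x3 ∨ ¬x5) ∨ (x5 ∨ x2) = max(a, b) on (0.16, 0.84) = 0.84
¬((x3 ∨ ¬x5) ∨ (x5 ∨ x2)) = 1 − 0.84 = 0.16

0.16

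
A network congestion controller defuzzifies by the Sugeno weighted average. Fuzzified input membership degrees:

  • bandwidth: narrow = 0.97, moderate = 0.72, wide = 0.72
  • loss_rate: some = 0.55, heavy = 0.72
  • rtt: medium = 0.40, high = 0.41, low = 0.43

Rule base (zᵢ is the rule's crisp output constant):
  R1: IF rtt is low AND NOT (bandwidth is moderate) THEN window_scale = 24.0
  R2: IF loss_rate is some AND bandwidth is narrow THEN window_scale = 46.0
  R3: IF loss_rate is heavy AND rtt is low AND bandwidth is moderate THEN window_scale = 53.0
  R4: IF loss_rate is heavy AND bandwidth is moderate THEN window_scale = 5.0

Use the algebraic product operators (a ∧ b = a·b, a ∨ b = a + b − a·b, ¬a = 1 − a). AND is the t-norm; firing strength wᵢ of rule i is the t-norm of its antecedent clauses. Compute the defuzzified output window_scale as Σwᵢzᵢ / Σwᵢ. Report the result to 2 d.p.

29.99

R1 (z=24.0): low=0.43, ¬moderate=1−0.72=0.28; AND[a·b] → w = 0.1204
R2 (z=46.0): some=0.55, narrow=0.97; AND[a·b] → w = 0.5335
R3 (z=53.0): heavy=0.72, low=0.43, moderate=0.72; AND[a·b] → w = 0.2229
R4 (z=5.0): heavy=0.72, moderate=0.72; AND[a·b] → w = 0.5184
Weighted average = (0.1204·24.0 + 0.5335·46.0 + 0.2229·53.0 + 0.5184·5.0) / (0.1204 + 0.5335 + 0.2229 + 0.5184)
  = 41.8369 / 1.3952 = 29.99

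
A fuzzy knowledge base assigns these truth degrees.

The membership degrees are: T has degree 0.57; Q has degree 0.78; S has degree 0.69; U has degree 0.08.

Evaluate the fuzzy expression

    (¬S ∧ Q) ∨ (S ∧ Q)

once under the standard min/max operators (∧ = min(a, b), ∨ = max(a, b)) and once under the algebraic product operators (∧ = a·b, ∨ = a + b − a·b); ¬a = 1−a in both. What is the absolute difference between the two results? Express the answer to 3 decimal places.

0.040

Under standard min/max:
  ¬S = 1 − 0.69 = 0.31
  ¬S ∧ Q = min(a, b) on (0.31, 0.78) = 0.31
  S ∧ Q = min(a, b) on (0.69, 0.78) = 0.69
  (¬S ∧ Q) ∨ (S ∧ Q) = max(a, b) on (0.31, 0.69) = 0.69
  → value = 0.6900
Under algebraic product:
  ¬S = 1 − 0.6900 = 0.3100
  ¬S ∧ Q = a·b on (0.3100, 0.7800) = 0.2418
  S ∧ Q = a·b on (0.6900, 0.7800) = 0.5382
  (¬S ∧ Q) ∨ (S ∧ Q) = a + b − a·b on (0.2418, 0.5382) = 0.6499
  → value = 0.6499
|0.6900 − 0.6499| = 0.040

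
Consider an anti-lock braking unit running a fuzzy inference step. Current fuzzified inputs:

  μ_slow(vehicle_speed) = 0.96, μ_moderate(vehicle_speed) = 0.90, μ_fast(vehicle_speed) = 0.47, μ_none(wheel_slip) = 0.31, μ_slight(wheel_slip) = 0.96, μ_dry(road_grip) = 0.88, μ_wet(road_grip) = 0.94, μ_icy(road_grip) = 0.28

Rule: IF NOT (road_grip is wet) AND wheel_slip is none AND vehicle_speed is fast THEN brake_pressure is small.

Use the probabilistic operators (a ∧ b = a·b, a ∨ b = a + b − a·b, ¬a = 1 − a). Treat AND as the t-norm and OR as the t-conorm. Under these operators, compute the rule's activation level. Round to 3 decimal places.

0.009

firing strength: ¬wet=1−0.94=0.06, none=0.31, fast=0.47; AND[a·b] → w = 0.0087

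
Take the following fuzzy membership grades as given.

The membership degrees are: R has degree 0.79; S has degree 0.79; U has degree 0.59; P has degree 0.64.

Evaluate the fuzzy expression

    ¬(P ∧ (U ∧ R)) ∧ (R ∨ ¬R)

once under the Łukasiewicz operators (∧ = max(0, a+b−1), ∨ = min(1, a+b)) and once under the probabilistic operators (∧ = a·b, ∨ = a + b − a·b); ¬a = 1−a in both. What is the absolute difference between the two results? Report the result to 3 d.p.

Under Łukasiewicz:
  U ∧ R = max(0, a+b−1) on (0.59, 0.79) = 0.38
  P ∧ (U ∧ R) = max(0, a+b−1) on (0.64, 0.38) = 0.02
  ¬(P ∧ (U ∧ R)) = 1 − 0.02 = 0.98
  ¬R = 1 − 0.79 = 0.21
  R ∨ ¬R = min(1, a+b) on (0.79, 0.21) = 1.00
  ¬(P ∧ (U ∧ R)) ∧ (R ∨ ¬R) = max(0, a+b−1) on (0.98, 1.00) = 0.98
  → value = 0.9800
Under probabilistic:
  U ∧ R = a·b on (0.5900, 0.7900) = 0.4661
  P ∧ (U ∧ R) = a·b on (0.6400, 0.4661) = 0.2983
  ¬(P ∧ (U ∧ R)) = 1 − 0.2983 = 0.7017
  ¬R = 1 − 0.7900 = 0.2100
  R ∨ ¬R = a + b − a·b on (0.7900, 0.2100) = 0.8341
  ¬(P ∧ (U ∧ R)) ∧ (R ∨ ¬R) = a·b on (0.7017, 0.8341) = 0.5853
  → value = 0.5853
|0.9800 − 0.5853| = 0.395

0.395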